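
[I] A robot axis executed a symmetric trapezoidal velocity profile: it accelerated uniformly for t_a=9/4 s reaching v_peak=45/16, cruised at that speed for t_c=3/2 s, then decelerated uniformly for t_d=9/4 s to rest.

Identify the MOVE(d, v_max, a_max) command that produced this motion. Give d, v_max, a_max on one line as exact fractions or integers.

a_max = (45/16)/(9/4) = 5/4
d_a = ½·45/16·9/4 = 405/128; d_c = 45/16·3/2 = 135/32
d = 2·405/128 + 135/32 = 675/64
t_c = 3/2 > 0 so v_max = 45/16

d=675/64 v_max=45/16 a_max=5/4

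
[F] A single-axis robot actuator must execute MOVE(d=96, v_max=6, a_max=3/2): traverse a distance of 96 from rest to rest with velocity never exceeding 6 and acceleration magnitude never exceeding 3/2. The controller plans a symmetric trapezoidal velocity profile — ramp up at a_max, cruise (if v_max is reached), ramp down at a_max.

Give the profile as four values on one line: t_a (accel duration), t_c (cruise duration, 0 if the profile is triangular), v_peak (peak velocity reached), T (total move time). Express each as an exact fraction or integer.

t_a=4 t_c=12 v_peak=6 T=20

v_max²/a_max = 6²/(3/2) = 24
96 ≥ 24 ⇒ cruise phase
t_a = 6/(3/2) = 4; v_peak = 6
d_cruise = 96 − 24 = 72; t_c = 72/6 = 12
T = 2·4 + 12 = 20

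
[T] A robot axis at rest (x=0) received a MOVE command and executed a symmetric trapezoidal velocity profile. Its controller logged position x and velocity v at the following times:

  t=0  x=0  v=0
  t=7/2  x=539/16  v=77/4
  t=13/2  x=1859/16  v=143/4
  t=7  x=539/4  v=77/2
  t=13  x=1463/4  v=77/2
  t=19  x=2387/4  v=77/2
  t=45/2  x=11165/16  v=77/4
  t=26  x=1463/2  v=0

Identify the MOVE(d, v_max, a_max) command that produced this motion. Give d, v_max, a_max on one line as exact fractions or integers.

final state: t=26, x=1463/2, v=0 → d = 1463/2
a_max = (77/4−0)/(7/2−0) = 11/2
max v = 77/2 over t∈[7,19] → v_max = 77/2
check: 77/2·(7+12) = 1463/2 ✓

d=1463/2 v_max=77/2 a_max=11/2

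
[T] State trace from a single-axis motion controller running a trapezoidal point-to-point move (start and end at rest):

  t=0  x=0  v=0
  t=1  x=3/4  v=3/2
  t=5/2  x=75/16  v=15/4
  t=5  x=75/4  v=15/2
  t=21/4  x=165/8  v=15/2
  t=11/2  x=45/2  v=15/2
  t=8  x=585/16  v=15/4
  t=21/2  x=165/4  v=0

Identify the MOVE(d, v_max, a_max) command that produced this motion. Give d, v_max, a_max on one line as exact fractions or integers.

final state: t=21/2, x=165/4, v=0 → d = 165/4
a_max = (3/2−0)/(1−0) = 3/2
max v = 15/2 over t∈[5,11/2] → v_max = 15/2
check: 15/2·(5+1/2) = 165/4 ✓

d=165/4 v_max=15/2 a_max=3/2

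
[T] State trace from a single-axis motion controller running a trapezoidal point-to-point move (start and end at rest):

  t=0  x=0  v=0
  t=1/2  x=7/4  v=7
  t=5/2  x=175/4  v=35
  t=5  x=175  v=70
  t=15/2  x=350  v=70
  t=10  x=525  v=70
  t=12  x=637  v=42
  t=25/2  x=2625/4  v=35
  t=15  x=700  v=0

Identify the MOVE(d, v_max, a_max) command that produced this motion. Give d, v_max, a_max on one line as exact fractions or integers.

final state: t=15, x=700, v=0 → d = 700
a_max = (7−0)/(1/2−0) = 14
max v = 70 over t∈[5,10] → v_max = 70
check: 70·(5+5) = 700 ✓

d=700 v_max=70 a_max=14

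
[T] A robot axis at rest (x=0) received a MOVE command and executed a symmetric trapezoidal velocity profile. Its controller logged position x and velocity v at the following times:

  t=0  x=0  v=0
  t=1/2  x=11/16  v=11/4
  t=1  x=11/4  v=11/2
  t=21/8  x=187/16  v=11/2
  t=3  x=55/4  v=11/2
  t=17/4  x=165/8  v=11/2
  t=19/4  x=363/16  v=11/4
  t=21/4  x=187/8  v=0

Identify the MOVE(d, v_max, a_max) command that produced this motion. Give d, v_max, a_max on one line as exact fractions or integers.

final state: t=21/4, x=187/8, v=0 → d = 187/8
a_max = (11/4−0)/(1/2−0) = 11/2
max v = 11/2 over t∈[1,17/4] → v_max = 11/2
check: 11/2·(1+13/4) = 187/8 ✓

d=187/8 v_max=11/2 a_max=11/2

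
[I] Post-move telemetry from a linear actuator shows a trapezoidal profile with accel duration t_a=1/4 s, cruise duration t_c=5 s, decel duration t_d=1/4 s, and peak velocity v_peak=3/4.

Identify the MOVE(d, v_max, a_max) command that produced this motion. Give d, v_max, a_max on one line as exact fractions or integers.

a_max = (3/4)/(1/4) = 3
d_a = ½·3/4·1/4 = 3/32; d_c = 3/4·5 = 15/4
d = 2·3/32 + 15/4 = 63/16
t_c = 5 > 0 ⇒ limit active, v_max = 3/4

d=63/16 v_max=3/4 a_max=3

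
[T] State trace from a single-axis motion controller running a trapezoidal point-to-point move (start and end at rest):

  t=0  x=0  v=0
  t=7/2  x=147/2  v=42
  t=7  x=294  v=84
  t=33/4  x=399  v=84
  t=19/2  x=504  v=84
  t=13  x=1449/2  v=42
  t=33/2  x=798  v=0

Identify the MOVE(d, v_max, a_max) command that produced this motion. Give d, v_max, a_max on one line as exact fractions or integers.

d=798 v_max=84 a_max=12

final state: t=33/2, x=798, v=0 → d = 798
a_max = (42−0)/(7/2−0) = 12
max v = 84 over t∈[7,19/2] → v_max = 84
check: 84·(7+5/2) = 798 ✓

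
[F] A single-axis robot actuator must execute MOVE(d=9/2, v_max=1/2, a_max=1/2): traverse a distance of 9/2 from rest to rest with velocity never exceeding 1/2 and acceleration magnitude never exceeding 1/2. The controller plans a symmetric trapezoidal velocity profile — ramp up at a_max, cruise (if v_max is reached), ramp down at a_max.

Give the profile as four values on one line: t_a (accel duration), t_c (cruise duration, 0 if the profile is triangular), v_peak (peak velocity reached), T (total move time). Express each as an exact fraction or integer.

v_max²/a_max = (1/2)²/(1/2) = 1/2
9/2 ≥ 1/2 so v_max reached
t_a = (1/2)/(1/2) = 1; v_peak = 1/2
d_cruise = 9/2 − 1/2 = 4; t_c = 4/(1/2) = 8
T = 2·1 + 8 = 10

t_a=1 t_c=8 v_peak=1/2 T=10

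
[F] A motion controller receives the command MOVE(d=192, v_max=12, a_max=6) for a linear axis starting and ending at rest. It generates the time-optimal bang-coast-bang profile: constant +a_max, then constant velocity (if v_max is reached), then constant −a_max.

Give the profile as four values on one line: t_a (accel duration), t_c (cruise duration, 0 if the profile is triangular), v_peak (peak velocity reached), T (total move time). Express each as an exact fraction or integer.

t_a=2 t_c=14 v_peak=12 T=18

(v_max)²/a_max = 12²/6 = 24
192 ≥ 24 ⇒ cruise phase
t_a = 12/6 = 2; v_peak = 12
d_cruise = 192 − 24 = 168; t_c = 168/12 = 14
T = 2·2 + 14 = 18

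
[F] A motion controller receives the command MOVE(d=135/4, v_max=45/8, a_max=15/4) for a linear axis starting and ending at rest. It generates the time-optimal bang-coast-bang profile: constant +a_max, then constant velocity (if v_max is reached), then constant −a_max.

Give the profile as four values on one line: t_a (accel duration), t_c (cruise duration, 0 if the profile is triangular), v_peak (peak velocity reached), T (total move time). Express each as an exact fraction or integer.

t_a=3/2 t_c=9/2 v_peak=45/8 T=15/2

vₘ²/aₘ = (45/8)²/(15/4) = 135/16
135/4 ≥ 135/16 so v_max reached
t_a = (45/8)/(15/4) = 3/2; v_peak = 45/8
d_cruise = 135/4 − 135/16 = 405/16; t_c = (405/16)/(45/8) = 9/2
T = 2·3/2 + 9/2 = 15/2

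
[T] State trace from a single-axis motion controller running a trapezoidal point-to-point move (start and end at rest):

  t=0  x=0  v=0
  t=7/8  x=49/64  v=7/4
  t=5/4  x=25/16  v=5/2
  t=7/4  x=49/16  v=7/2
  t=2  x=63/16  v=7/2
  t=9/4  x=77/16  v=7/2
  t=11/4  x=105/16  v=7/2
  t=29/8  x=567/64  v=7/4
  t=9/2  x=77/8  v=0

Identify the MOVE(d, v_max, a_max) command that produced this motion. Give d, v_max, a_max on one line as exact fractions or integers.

d=77/8 v_max=7/2 a_max=2

final state: t=9/2, x=77/8, v=0 → d = 77/8
a_max = (7/4−0)/(7/8−0) = 2
max v = 7/2 over t∈[7/4,11/4] → v_max = 7/2
check: 7/2·(7/4+1) = 77/8 ✓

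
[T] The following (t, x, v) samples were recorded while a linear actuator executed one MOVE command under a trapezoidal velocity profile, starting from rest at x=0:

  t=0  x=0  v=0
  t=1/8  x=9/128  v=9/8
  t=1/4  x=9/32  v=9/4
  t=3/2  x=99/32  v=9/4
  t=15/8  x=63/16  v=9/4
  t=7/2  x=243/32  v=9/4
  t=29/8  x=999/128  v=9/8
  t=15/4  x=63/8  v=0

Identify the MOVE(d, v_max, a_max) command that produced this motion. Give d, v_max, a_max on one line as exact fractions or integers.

final state: t=15/4, x=63/8, v=0 → d = 63/8
a_max = (9/8−0)/(1/8−0) = 9
max v = 9/4 over t∈[1/4,7/2] → v_max = 9/4
check: 9/4·(1/4+13/4) = 63/8 ✓

d=63/8 v_max=9/4 a_max=9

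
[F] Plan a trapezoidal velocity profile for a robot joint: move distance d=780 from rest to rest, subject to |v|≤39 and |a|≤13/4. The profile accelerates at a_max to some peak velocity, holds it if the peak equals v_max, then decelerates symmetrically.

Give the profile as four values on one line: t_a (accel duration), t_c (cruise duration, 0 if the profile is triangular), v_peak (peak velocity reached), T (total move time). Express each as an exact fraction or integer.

vₘ²/aₘ = 39²/(13/4) = 468
780 ≥ 468 ⇒ cruise phase
t_a = 39/(13/4) = 12; v_peak = 39
d_cruise = 780 − 468 = 312; t_c = 312/39 = 8
T = 2·12 + 8 = 32

t_a=12 t_c=8 v_peak=39 T=32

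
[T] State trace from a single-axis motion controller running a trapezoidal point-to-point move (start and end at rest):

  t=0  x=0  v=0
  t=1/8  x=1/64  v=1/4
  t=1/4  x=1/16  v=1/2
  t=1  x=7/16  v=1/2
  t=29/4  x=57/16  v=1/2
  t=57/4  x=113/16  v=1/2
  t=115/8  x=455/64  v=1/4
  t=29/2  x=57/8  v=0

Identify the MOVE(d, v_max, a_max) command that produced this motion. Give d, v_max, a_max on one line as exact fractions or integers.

final state: t=29/2, x=57/8, v=0 → d = 57/8
a_max = (1/4−0)/(1/8−0) = 2
max v = 1/2 over t∈[1/4,57/4] → v_max = 1/2
check: 1/2·(1/4+14) = 57/8 ✓

d=57/8 v_max=1/2 a_max=2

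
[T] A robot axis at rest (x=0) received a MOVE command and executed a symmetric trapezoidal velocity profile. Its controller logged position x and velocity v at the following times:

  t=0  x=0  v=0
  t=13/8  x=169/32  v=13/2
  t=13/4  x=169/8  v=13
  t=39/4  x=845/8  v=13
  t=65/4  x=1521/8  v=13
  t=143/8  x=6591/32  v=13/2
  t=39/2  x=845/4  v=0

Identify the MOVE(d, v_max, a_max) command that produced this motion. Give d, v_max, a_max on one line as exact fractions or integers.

d=845/4 v_max=13 a_max=4

final state: t=39/2, x=845/4, v=0 → d = 845/4
a_max = (13/2−0)/(13/8−0) = 4
max v = 13 over t∈[13/4,65/4] → v_max = 13
check: 13·(13/4+13) = 845/4 ✓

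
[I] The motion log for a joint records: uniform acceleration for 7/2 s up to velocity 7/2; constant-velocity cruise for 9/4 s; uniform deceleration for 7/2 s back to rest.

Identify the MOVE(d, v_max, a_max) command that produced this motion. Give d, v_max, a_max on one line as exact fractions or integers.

a_max = (7/2)/(7/2) = 1
d_a = ½·7/2·7/2 = 49/8; d_c = 7/2·9/4 = 63/8
d = 2·49/8 + 63/8 = 161/8
t_c = 9/4 > 0 ⇒ limit active, v_max = 7/2

d=161/8 v_max=7/2 a_max=1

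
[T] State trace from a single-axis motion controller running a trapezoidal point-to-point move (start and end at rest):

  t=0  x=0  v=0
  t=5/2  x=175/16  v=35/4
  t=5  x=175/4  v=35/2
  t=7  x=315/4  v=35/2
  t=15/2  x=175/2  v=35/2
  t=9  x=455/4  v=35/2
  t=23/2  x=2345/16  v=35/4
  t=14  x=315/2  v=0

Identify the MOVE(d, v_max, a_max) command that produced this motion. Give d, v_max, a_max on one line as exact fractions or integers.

final state: t=14, x=315/2, v=0 → d = 315/2
a_max = (35/4−0)/(5/2−0) = 7/2
max v = 35/2 over t∈[5,9] → v_max = 35/2
check: 35/2·(5+4) = 315/2 ✓

d=315/2 v_max=35/2 a_max=7/2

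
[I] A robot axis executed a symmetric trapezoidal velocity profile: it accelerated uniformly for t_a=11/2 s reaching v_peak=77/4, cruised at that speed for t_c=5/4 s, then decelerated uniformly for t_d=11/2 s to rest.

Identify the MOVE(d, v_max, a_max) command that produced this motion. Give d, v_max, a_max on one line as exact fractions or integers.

a_max = (77/4)/(11/2) = 7/2
d_a = ½·77/4·11/2 = 847/16; d_c = 77/4·5/4 = 385/16
d = 2·847/16 + 385/16 = 2079/16
t_c = 5/4 > 0 so v_max = 77/4

d=2079/16 v_max=77/4 a_max=7/2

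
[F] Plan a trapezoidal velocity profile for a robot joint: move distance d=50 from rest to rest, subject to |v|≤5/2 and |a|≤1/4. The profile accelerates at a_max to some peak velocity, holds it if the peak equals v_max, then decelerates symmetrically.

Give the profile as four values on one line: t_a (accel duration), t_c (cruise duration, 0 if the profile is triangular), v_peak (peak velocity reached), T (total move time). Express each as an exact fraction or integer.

v_max²/a_max = (5/2)²/(1/4) = 25
50 ≥ 25 → trapezoidal
t_a = (5/2)/(1/4) = 10; v_peak = 5/2
d_cruise = 50 − 25 = 25; t_c = 25/(5/2) = 10
T = 2·10 + 10 = 30

t_a=10 t_c=10 v_peak=5/2 T=30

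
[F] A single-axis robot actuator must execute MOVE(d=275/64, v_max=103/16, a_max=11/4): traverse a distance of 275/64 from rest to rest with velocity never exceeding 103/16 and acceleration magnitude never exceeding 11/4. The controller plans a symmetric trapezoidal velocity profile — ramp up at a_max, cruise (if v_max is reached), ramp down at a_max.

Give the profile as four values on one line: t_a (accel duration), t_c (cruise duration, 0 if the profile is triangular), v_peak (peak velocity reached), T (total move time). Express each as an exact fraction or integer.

t_a=5/4 t_c=0 v_peak=55/16 T=5/2

v_max²/a_max = (103/16)²/(11/4) = 10609/704
275/64 < 10609/704 → triangular
v_peak = √(275/64·11/4) = √(3025/256) = 55/16
t_a = (55/16)/(11/4) = 5/4; t_c = 0
T = 2·5/4 = 5/2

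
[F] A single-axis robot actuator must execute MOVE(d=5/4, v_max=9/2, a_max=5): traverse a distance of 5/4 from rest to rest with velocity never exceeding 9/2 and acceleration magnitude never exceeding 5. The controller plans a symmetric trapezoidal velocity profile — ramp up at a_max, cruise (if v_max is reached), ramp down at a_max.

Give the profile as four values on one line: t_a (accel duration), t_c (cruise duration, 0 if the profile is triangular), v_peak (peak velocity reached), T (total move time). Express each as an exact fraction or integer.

v_max²/a_max = (9/2)²/5 = 81/20
5/4 < 81/20 → triangular
v_peak = √(5/4·5) = √(25/4) = 5/2
t_a = (5/2)/5 = 1/2; t_c = 0
T = 2·1/2 = 1

t_a=1/2 t_c=0 v_peak=5/2 T=1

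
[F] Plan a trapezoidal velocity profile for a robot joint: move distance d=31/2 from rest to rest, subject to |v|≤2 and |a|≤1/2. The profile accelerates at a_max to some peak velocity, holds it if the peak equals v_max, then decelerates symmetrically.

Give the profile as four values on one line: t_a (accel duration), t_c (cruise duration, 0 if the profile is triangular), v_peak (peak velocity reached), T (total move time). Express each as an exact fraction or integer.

v_max²/a_max = 2²/(1/2) = 8
31/2 ≥ 8 → trapezoidal
t_a = 2/(1/2) = 4; v_peak = 2
d_cruise = 31/2 − 8 = 15/2; t_c = (15/2)/2 = 15/4
T = 2·4 + 15/4 = 47/4

t_a=4 t_c=15/4 v_peak=2 T=47/4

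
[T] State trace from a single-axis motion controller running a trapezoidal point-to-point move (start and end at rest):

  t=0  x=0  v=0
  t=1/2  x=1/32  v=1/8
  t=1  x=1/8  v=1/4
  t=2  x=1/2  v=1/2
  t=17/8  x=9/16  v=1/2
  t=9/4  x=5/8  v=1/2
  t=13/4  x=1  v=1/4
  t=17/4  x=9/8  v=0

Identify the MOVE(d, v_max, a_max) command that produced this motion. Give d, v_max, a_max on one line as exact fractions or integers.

final state: t=17/4, x=9/8, v=0 → d = 9/8
a_max = (1/8−0)/(1/2−0) = 1/4
max v = 1/2 over t∈[2,9/4] → v_max = 1/2
check: 1/2·(2+1/4) = 9/8 ✓

d=9/8 v_max=1/2 a_max=1/4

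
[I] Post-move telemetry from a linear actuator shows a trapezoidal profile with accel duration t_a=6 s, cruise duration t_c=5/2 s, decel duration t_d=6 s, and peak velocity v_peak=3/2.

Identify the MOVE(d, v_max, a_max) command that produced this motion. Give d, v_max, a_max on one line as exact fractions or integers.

a_max = (3/2)/6 = 1/4
d_a = ½·3/2·6 = 9/2; d_c = 3/2·5/2 = 15/4
d = 2·9/2 + 15/4 = 51/4
t_c = 5/2 > 0 → v_max = v_peak = 3/2

d=51/4 v_max=3/2 a_max=1/4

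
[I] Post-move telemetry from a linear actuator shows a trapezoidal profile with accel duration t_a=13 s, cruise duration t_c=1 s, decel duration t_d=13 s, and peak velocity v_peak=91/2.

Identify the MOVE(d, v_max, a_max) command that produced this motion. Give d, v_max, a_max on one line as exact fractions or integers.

a_max = (91/2)/13 = 7/2
d_a = ½·91/2·13 = 1183/4; d_c = 91/2·1 = 91/2
d = 2·1183/4 + 91/2 = 637
t_c = 1 > 0 so v_max = 91/2

d=637 v_max=91/2 a_max=7/2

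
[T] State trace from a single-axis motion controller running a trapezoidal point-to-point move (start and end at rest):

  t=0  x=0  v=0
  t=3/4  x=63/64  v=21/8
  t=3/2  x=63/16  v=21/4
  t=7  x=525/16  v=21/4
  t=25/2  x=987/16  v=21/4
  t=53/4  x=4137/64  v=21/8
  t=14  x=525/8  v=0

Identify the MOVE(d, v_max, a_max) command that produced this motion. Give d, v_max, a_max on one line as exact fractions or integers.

final state: t=14, x=525/8, v=0 → d = 525/8
a_max = (21/8−0)/(3/4−0) = 7/2
max v = 21/4 over t∈[3/2,25/2] → v_max = 21/4
check: 21/4·(3/2+11) = 525/8 ✓

d=525/8 v_max=21/4 a_max=7/2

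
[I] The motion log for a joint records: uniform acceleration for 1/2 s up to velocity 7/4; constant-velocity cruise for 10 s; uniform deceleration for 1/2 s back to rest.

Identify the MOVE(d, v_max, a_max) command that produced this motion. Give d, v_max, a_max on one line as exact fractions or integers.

a_max = (7/4)/(1/2) = 7/2
d_a = ½·7/4·1/2 = 7/16; d_c = 7/4·10 = 35/2
d = 2·7/16 + 35/2 = 147/8
t_c = 10 > 0 so v_max = 7/4

d=147/8 v_max=7/4 a_max=7/2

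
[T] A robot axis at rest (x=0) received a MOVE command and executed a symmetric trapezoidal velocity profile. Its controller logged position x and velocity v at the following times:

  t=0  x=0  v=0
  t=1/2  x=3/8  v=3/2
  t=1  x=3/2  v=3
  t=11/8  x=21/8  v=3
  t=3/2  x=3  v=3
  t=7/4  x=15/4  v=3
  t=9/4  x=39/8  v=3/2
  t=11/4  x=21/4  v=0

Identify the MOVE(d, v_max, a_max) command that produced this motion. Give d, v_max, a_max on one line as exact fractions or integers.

d=21/4 v_max=3 a_max=3

final state: t=11/4, x=21/4, v=0 → d = 21/4
a_max = (3/2−0)/(1/2−0) = 3
max v = 3 over t∈[1,7/4] → v_max = 3
check: 3·(1+3/4) = 21/4 ✓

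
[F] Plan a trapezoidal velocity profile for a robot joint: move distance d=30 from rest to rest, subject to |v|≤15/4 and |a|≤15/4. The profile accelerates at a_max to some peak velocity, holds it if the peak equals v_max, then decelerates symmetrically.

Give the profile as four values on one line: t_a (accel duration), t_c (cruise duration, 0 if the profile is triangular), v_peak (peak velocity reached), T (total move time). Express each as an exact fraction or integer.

vₘ²/aₘ = (15/4)²/(15/4) = 15/4
30 ≥ 15/4 so v_max reached
t_a = (15/4)/(15/4) = 1; v_peak = 15/4
d_cruise = 30 − 15/4 = 105/4; t_c = (105/4)/(15/4) = 7
T = 2·1 + 7 = 9

t_a=1 t_c=7 v_peak=15/4 T=9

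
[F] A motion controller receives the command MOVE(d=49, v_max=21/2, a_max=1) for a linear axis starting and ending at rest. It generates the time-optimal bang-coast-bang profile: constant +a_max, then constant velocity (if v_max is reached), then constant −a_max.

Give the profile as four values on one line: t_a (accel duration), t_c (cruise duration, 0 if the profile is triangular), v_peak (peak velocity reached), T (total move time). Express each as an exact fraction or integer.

vₘ²/aₘ = (21/2)²/1 = 441/4
49 < 441/4 → triangular
v_peak = √(49·1) = √49 = 7
t_a = 7/1 = 7; t_c = 0
T = 2·7 = 14

t_a=7 t_c=0 v_peak=7 T=14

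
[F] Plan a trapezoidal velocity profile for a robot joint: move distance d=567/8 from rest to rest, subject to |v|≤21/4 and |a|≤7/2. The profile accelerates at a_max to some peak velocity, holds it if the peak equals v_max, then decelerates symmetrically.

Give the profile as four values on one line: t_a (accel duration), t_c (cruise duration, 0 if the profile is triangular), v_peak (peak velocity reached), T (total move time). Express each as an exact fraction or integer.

t_a=3/2 t_c=12 v_peak=21/4 T=15

(v_max)²/a_max = (21/4)²/(7/2) = 63/8
567/8 ≥ 63/8 → trapezoidal
t_a = (21/4)/(7/2) = 3/2; v_peak = 21/4
d_cruise = 567/8 − 63/8 = 63; t_c = 63/(21/4) = 12
T = 2·3/2 + 12 = 15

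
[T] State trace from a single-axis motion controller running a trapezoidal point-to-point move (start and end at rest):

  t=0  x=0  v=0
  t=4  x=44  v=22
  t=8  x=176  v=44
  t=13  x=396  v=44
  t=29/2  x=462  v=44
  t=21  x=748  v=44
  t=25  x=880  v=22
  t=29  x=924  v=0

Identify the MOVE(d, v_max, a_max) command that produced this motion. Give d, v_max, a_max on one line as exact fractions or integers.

d=924 v_max=44 a_max=11/2

final state: t=29, x=924, v=0 → d = 924
a_max = (22−0)/(4−0) = 11/2
max v = 44 over t∈[8,21] → v_max = 44
check: 44·(8+13) = 924 ✓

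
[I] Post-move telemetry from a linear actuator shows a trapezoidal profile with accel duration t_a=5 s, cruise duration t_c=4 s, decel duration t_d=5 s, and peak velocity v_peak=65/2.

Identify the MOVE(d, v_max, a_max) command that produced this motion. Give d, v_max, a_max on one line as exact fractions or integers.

a_max = (65/2)/5 = 13/2
d_a = ½·65/2·5 = 325/4; d_c = 65/2·4 = 130
d = 2·325/4 + 130 = 585/2
t_c = 4 > 0 ⇒ limit active, v_max = 65/2

d=585/2 v_max=65/2 a_max=13/2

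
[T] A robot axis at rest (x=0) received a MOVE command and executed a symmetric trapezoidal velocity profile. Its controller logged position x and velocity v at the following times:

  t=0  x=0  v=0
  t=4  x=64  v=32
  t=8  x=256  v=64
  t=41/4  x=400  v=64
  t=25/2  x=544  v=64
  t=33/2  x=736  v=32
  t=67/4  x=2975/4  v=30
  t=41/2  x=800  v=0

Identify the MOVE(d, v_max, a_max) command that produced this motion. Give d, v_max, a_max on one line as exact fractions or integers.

final state: t=41/2, x=800, v=0 → d = 800
a_max = (32−0)/(4−0) = 8
max v = 64 over t∈[8,25/2] → v_max = 64
check: 64·(8+9/2) = 800 ✓

d=800 v_max=64 a_max=8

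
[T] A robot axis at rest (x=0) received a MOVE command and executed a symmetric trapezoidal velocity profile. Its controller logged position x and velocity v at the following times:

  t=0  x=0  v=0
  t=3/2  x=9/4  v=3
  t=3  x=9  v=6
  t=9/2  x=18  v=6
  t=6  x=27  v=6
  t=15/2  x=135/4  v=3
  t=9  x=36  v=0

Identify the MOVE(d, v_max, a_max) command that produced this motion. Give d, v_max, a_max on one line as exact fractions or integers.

d=36 v_max=6 a_max=2

final state: t=9, x=36, v=0 → d = 36
a_max = (3−0)/(3/2−0) = 2
max v = 6 over t∈[3,6] → v_max = 6
check: 6·(3+3) = 36 ✓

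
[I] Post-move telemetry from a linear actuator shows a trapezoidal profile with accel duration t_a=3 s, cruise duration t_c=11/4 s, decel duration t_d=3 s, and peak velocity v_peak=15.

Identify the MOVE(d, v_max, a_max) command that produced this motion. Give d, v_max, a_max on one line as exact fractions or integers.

a_max = 15/3 = 5
d_a = ½·15·3 = 45/2; d_c = 15·11/4 = 165/4
d = 2·45/2 + 165/4 = 345/4
t_c = 11/4 > 0 → v_max = v_peak = 15

d=345/4 v_max=15 a_max=5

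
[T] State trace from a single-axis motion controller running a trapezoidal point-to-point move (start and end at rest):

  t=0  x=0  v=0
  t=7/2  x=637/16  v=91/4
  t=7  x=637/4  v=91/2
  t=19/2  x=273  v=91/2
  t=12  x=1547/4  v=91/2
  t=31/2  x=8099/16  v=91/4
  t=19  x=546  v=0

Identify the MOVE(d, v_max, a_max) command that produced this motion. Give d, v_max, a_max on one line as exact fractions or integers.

final state: t=19, x=546, v=0 → d = 546
a_max = (91/4−0)/(7/2−0) = 13/2
max v = 91/2 over t∈[7,12] → v_max = 91/2
check: 91/2·(7+5) = 546 ✓

d=546 v_max=91/2 a_max=13/2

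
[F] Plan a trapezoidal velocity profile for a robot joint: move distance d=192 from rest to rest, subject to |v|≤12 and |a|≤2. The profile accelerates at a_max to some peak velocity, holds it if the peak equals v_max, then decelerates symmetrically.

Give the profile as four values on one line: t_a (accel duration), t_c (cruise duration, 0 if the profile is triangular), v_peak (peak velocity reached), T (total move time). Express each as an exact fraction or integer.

t_a=6 t_c=10 v_peak=12 T=22

(v_max)²/a_max = 12²/2 = 72
192 ≥ 72 ⇒ cruise phase
t_a = 12/2 = 6; v_peak = 12
d_cruise = 192 − 72 = 120; t_c = 120/12 = 10
T = 2·6 + 10 = 22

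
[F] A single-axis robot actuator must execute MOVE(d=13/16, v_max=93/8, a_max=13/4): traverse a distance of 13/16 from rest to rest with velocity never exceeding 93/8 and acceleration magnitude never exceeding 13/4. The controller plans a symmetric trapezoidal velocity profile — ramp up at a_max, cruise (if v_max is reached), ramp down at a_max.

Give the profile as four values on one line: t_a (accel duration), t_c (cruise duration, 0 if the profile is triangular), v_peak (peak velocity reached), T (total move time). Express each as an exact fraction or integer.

t_a=1/2 t_c=0 v_peak=13/8 T=1

v_max²/a_max = (93/8)²/(13/4) = 8649/208
13/16 < 8649/208 → triangular
v_peak = √(13/16·13/4) = √(169/64) = 13/8
t_a = (13/8)/(13/4) = 1/2; t_c = 0
T = 2·1/2 = 1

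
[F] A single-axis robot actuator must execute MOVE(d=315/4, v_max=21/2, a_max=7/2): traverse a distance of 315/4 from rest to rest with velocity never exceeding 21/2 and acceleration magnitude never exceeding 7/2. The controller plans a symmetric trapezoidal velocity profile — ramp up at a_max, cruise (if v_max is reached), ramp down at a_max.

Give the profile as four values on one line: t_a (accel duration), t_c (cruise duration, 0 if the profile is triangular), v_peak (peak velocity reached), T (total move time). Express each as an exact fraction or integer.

t_a=3 t_c=9/2 v_peak=21/2 T=21/2

vₘ²/aₘ = (21/2)²/(7/2) = 63/2
315/4 ≥ 63/2 ⇒ cruise phase
t_a = (21/2)/(7/2) = 3; v_peak = 21/2
d_cruise = 315/4 − 63/2 = 189/4; t_c = (189/4)/(21/2) = 9/2
T = 2·3 + 9/2 = 21/2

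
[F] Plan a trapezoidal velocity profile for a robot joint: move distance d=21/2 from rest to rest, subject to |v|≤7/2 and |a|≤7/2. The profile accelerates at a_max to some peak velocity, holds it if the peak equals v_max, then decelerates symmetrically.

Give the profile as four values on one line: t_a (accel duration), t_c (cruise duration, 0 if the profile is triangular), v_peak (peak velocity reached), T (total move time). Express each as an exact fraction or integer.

v_max²/a_max = (7/2)²/(7/2) = 7/2
21/2 ≥ 7/2 so v_max reached
t_a = (7/2)/(7/2) = 1; v_peak = 7/2
d_cruise = 21/2 − 7/2 = 7; t_c = 7/(7/2) = 2
T = 2·1 + 2 = 4

t_a=1 t_c=2 v_peak=7/2 T=4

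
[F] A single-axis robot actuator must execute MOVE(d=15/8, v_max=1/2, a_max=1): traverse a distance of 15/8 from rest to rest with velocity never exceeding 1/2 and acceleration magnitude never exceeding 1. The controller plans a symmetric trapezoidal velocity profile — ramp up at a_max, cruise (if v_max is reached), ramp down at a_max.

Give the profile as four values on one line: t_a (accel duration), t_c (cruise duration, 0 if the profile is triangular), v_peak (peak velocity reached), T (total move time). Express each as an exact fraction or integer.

t_a=1/2 t_c=13/4 v_peak=1/2 T=17/4

vₘ²/aₘ = (1/2)²/1 = 1/4
15/8 ≥ 1/4 so v_max reached
t_a = (1/2)/1 = 1/2; v_peak = 1/2
d_cruise = 15/8 − 1/4 = 13/8; t_c = (13/8)/(1/2) = 13/4
T = 2·1/2 + 13/4 = 17/4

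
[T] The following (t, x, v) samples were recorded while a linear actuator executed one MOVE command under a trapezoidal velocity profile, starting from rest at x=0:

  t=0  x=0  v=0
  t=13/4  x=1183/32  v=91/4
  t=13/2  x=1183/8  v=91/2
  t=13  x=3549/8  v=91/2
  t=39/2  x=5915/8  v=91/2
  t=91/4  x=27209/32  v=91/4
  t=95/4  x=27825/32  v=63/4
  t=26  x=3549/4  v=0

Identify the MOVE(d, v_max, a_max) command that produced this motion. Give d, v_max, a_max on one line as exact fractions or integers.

final state: t=26, x=3549/4, v=0 → d = 3549/4
a_max = (91/4−0)/(13/4−0) = 7
max v = 91/2 over t∈[13/2,39/2] → v_max = 91/2
check: 91/2·(13/2+13) = 3549/4 ✓

d=3549/4 v_max=91/2 a_max=7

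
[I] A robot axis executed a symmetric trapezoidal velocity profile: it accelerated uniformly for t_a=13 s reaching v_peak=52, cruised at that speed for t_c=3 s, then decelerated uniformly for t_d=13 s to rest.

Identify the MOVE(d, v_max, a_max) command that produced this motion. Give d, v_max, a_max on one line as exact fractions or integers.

a_max = 52/13 = 4
d_a = ½·52·13 = 338; d_c = 52·3 = 156
d = 2·338 + 156 = 832
t_c = 3 > 0 so v_max = 52

d=832 v_max=52 a_max=4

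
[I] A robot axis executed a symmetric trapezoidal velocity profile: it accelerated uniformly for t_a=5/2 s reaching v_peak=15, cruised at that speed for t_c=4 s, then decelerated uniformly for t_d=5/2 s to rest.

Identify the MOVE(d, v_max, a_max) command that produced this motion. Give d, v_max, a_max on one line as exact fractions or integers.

d=195/2 v_max=15 a_max=6

a_max = 15/(5/2) = 6
d_a = ½·15·5/2 = 75/4; d_c = 15·4 = 60
d = 2·75/4 + 60 = 195/2
t_c = 4 > 0 so v_max = 15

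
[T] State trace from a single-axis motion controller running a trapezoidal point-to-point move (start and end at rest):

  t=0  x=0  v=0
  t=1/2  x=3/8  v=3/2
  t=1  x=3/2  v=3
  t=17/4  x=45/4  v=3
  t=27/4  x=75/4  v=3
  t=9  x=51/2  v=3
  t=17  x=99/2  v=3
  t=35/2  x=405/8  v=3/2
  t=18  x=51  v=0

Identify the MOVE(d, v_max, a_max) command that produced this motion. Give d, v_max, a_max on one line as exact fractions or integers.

final state: t=18, x=51, v=0 → d = 51
a_max = (3/2−0)/(1/2−0) = 3
max v = 3 over t∈[1,17] → v_max = 3
check: 3·(1+16) = 51 ✓

d=51 v_max=3 a_max=3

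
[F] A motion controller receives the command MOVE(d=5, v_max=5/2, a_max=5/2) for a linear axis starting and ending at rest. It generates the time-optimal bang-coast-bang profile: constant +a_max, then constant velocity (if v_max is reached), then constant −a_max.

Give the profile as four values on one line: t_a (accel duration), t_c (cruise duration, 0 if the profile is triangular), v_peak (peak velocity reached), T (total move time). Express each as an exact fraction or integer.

t_a=1 t_c=1 v_peak=5/2 T=3

v_max²/a_max = (5/2)²/(5/2) = 5/2
5 ≥ 5/2 → trapezoidal
t_a = (5/2)/(5/2) = 1; v_peak = 5/2
d_cruise = 5 − 5/2 = 5/2; t_c = (5/2)/(5/2) = 1
T = 2·1 + 1 = 3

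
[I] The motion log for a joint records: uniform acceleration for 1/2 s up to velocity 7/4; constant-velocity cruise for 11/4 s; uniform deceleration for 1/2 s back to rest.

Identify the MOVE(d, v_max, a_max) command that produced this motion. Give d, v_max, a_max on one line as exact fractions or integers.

d=91/16 v_max=7/4 a_max=7/2

a_max = (7/4)/(1/2) = 7/2
d_a = ½·7/4·1/2 = 7/16; d_c = 7/4·11/4 = 77/16
d = 2·7/16 + 77/16 = 91/16
t_c = 11/4 > 0 → v_max = v_peak = 7/4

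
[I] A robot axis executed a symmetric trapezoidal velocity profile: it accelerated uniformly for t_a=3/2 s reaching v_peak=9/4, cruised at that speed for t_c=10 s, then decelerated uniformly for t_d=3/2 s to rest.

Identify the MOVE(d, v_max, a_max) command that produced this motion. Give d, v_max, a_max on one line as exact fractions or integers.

d=207/8 v_max=9/4 a_max=3/2

a_max = (9/4)/(3/2) = 3/2
d_a = ½·9/4·3/2 = 27/16; d_c = 9/4·10 = 45/2
d = 2·27/16 + 45/2 = 207/8
t_c = 10 > 0 so v_max = 9/4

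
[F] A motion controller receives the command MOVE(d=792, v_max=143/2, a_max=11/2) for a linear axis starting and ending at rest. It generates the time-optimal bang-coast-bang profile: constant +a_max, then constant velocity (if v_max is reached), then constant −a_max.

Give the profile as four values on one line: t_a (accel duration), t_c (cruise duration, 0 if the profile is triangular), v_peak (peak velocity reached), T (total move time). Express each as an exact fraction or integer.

t_a=12 t_c=0 v_peak=66 T=24

vₘ²/aₘ = (143/2)²/(11/2) = 1859/2
792 < 1859/2 → triangular
v_peak = √(792·11/2) = √4356 = 66
t_a = 66/(11/2) = 12; t_c = 0
T = 2·12 = 24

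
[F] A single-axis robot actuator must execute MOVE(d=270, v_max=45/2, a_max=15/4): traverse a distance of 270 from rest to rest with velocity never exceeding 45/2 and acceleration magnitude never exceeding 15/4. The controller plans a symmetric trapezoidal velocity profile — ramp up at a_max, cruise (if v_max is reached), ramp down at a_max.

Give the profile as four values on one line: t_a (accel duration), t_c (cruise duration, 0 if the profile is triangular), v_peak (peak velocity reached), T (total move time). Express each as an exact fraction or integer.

v_max²/a_max = (45/2)²/(15/4) = 135
270 ≥ 135 so v_max reached
t_a = (45/2)/(15/4) = 6; v_peak = 45/2
d_cruise = 270 − 135 = 135; t_c = 135/(45/2) = 6
T = 2·6 + 6 = 18

t_a=6 t_c=6 v_peak=45/2 T=18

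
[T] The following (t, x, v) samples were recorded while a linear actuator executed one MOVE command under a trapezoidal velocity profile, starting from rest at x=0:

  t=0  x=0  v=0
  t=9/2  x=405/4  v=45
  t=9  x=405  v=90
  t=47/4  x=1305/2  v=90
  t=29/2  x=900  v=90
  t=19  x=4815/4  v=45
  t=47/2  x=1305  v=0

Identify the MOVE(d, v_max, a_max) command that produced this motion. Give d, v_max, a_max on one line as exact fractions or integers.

final state: t=47/2, x=1305, v=0 → d = 1305
a_max = (45−0)/(9/2−0) = 10
max v = 90 over t∈[9,29/2] → v_max = 90
check: 90·(9+11/2) = 1305 ✓

d=1305 v_max=90 a_max=10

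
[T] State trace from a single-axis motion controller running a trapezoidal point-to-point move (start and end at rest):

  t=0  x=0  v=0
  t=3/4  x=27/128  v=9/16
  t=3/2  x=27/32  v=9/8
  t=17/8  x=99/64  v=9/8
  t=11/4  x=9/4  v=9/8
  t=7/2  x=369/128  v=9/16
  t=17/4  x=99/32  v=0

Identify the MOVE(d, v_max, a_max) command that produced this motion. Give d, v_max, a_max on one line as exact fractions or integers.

final state: t=17/4, x=99/32, v=0 → d = 99/32
a_max = (9/16−0)/(3/4−0) = 3/4
max v = 9/8 over t∈[3/2,11/4] → v_max = 9/8
check: 9/8·(3/2+5/4) = 99/32 ✓

d=99/32 v_max=9/8 a_max=3/4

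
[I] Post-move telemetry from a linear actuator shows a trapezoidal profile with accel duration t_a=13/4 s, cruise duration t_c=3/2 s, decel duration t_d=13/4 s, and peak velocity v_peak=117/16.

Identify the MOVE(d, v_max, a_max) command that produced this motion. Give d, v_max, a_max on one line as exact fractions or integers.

d=2223/64 v_max=117/16 a_max=9/4

a_max = (117/16)/(13/4) = 9/4
d_a = ½·117/16·13/4 = 1521/128; d_c = 117/16·3/2 = 351/32
d = 2·1521/128 + 351/32 = 2223/64
t_c = 3/2 > 0 ⇒ limit active, v_max = 117/16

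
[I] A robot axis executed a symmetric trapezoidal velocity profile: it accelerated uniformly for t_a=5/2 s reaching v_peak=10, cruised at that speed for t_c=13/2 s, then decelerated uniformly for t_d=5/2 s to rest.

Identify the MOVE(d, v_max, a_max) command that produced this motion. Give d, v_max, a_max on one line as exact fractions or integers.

d=90 v_max=10 a_max=4

a_max = 10/(5/2) = 4
d_a = ½·10·5/2 = 25/2; d_c = 10·13/2 = 65
d = 2·25/2 + 65 = 90
t_c = 13/2 > 0 so v_max = 10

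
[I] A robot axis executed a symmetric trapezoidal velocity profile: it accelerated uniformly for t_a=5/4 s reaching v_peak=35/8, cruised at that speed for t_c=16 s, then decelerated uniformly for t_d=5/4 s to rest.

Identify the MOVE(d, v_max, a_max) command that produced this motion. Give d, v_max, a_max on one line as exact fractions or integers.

d=2415/32 v_max=35/8 a_max=7/2

a_max = (35/8)/(5/4) = 7/2
d_a = ½·35/8·5/4 = 175/64; d_c = 35/8·16 = 70
d = 2·175/64 + 70 = 2415/32
t_c = 16 > 0 so v_max = 35/8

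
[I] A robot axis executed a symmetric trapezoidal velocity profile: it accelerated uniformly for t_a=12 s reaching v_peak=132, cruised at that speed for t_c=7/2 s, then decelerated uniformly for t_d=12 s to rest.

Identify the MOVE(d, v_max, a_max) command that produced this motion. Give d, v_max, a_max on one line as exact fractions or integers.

d=2046 v_max=132 a_max=11

a_max = 132/12 = 11
d_a = ½·132·12 = 792; d_c = 132·7/2 = 462
d = 2·792 + 462 = 2046
t_c = 7/2 > 0 ⇒ limit active, v_max = 132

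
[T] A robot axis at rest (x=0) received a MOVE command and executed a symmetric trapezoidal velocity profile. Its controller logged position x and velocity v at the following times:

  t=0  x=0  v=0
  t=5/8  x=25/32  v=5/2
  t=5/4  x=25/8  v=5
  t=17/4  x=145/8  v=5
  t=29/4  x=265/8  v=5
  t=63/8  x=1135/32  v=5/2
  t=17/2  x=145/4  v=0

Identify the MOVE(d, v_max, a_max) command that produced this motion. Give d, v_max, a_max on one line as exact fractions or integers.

final state: t=17/2, x=145/4, v=0 → d = 145/4
a_max = (5/2−0)/(5/8−0) = 4
max v = 5 over t∈[5/4,29/4] → v_max = 5
check: 5·(5/4+6) = 145/4 ✓

d=145/4 v_max=5 a_max=4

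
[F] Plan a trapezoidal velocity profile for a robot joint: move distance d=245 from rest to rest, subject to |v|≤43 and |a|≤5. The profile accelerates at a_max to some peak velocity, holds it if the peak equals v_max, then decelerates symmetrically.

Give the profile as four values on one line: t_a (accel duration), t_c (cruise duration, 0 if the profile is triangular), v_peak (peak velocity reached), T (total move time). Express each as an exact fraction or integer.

t_a=7 t_c=0 v_peak=35 T=14

(v_max)²/a_max = 43²/5 = 1849/5
245 < 1849/5 so t_c = 0
v_peak = √(245·5) = √1225 = 35
t_a = 35/5 = 7; t_c = 0
T = 2·7 = 14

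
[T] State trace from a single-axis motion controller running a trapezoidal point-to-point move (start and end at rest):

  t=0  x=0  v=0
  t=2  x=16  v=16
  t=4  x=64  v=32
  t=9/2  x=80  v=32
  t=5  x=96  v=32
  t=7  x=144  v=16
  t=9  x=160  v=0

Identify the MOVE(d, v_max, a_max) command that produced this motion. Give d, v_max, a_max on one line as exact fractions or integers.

final state: t=9, x=160, v=0 → d = 160
a_max = (16−0)/(2−0) = 8
max v = 32 over t∈[4,5] → v_max = 32
check: 32·(4+1) = 160 ✓

d=160 v_max=32 a_max=8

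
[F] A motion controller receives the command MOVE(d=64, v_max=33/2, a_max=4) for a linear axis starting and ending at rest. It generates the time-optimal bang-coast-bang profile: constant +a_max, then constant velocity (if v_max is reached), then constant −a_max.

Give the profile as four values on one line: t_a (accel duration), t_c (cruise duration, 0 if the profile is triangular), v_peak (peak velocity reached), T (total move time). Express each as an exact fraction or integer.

v_max²/a_max = (33/2)²/4 = 1089/16
64 < 1089/16 → triangular
v_peak = √(64·4) = √256 = 16
t_a = 16/4 = 4; t_c = 0
T = 2·4 = 8

t_a=4 t_c=0 v_peak=16 T=8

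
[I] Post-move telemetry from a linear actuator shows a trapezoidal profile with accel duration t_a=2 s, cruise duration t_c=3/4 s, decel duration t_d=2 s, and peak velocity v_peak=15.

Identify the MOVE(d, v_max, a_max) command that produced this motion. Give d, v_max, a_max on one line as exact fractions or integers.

d=165/4 v_max=15 a_max=15/2

a_max = 15/2
d_a = ½·15·2 = 15; d_c = 15·3/4 = 45/4
d = 2·15 + 45/4 = 165/4
t_c = 3/4 > 0 so v_max = 15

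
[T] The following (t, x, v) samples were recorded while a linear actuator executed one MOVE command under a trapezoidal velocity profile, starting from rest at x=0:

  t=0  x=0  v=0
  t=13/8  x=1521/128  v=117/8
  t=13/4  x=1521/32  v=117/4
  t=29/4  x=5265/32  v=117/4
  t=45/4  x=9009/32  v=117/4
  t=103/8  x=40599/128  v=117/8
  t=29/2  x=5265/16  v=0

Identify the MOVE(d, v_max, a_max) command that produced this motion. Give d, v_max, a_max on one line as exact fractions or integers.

d=5265/16 v_max=117/4 a_max=9

final state: t=29/2, x=5265/16, v=0 → d = 5265/16
a_max = (117/8−0)/(13/8−0) = 9
max v = 117/4 over t∈[13/4,45/4] → v_max = 117/4
check: 117/4·(13/4+8) = 5265/16 ✓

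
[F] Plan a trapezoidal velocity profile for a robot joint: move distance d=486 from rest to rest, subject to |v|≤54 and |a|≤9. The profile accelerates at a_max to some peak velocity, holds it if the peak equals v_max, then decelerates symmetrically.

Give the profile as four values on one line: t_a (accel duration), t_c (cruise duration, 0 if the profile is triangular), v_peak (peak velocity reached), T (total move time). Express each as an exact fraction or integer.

vₘ²/aₘ = 54²/9 = 324
486 ≥ 324 → trapezoidal
t_a = 54/9 = 6; v_peak = 54
d_cruise = 486 − 324 = 162; t_c = 162/54 = 3
T = 2·6 + 3 = 15

t_a=6 t_c=3 v_peak=54 T=15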